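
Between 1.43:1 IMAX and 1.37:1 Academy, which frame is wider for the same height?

1.43 and 1.37; 1.43 > 1.37.

1.43:1 IMAX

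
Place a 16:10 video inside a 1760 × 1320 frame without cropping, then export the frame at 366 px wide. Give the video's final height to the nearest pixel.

In the 1760×1320 frame the video fills the width: height = 1760 × 10/16 ≈ 1100.00 px.
Scaling 1760 → 366 is ×0.2080, so the height becomes 1100.00 × 0.2080 ≈ 228.75 px.

229 px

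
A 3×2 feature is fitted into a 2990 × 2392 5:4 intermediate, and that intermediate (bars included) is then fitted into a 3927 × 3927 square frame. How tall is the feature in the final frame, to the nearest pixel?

2618 px

3×2 in 2990×2392: fills the width, so the feature is 2990.00 × 1993.33.
The 5:4 canvas is width-limited in 3927×3927, giving 3927.00 × 3141.60; scale factor 1.3134.
Applying the same ×1.3134: 1993.33 → 2618.00.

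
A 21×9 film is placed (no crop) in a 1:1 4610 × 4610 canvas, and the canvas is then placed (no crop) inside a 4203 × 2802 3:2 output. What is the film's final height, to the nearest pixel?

1201 px

21×9 in 4610×4610: fills the width, so the film is 4610.00 × 1975.71.
The 1:1 canvas is height-limited in 4203×2802, giving 2802.00 × 2802.00; scale factor 0.6078.
The film scales with it: height 1975.71 × 0.6078 ≈ 1200.86.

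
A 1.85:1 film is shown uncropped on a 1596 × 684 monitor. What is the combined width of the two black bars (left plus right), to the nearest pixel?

331 px

Since 1.850 < 2.333, the film is height-limited.
The film is 684 × 1.850 ≈ 1265.40 px wide.
Leftover width: 1596 − 1265.40 = 330.60 px.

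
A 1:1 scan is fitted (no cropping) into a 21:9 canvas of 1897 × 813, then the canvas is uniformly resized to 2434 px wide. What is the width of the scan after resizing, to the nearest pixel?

1043 px

In the 1897×813 frame the scan fills the height: width = 813 × 1/1 ≈ 813.00 px.
The frame scales by 2434/1897 = 1.2831; 813.00 × 1.2831 ≈ 1043.14 px.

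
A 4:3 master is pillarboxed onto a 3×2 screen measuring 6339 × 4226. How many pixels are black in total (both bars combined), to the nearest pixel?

2976513 pixels

4:3 (1.333) < 3×2 (1.500), so the master fills the height.
That makes the image 5634.6667 px wide (4226 × 4/3).
Black = 6339 − 5634.6667 = 704.3333 px.
Bar area = 704.3333 × 4226 ≈ 2976513 px.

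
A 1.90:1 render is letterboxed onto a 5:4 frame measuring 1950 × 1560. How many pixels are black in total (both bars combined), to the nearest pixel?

1040684 pixels

Since 1.900 > 1.250, the render is width-limited.
The render is 1950 / 1.900 ≈ 1026.3158 px tall.
1560 − 1026.3158 = 533.6842 px of bars.
Across the 1950-px span: 533.6842 × 1950 ≈ 1040684 px.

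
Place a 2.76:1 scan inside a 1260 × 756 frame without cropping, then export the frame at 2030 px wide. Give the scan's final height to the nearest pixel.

In the 1260×756 frame the scan fills the width: height = 1260 / 2.760 ≈ 456.52 px.
Scaling 1260 → 2030 is ×1.6111, so the height becomes 456.52 × 1.6111 ≈ 735.51 px.

736 px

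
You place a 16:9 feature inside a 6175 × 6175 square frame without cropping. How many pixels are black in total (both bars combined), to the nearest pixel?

16682148 pixels

16:9 is wider than square, so it spans the full width.
The feature is 6175 × 9/16 ≈ 3473.4375 px tall.
6175 − 3473.4375 = 2701.5625 px of bars.
That's 2701.5625 × 6175 ≈ 16682148 black pixels.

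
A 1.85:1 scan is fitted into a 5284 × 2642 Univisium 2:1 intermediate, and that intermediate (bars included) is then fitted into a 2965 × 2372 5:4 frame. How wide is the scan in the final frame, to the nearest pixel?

2743 px

1.85:1 in 5284×2642: fills the height, so the scan is 4887.70 × 2642.00.
The Univisium 2:1 canvas is width-limited in 2965×2372, giving 2965.00 × 1482.50; scale factor 0.5611.
The scan scales with it: width 4887.70 × 0.5611 ≈ 2742.62.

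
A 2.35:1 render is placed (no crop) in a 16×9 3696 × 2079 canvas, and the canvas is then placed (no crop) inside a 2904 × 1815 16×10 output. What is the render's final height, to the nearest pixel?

1236 px

First fit — 2.35:1 into 3696×2079 spans the width: 3696.00 × 1572.77.
16×9 in 2904×1815: fills the width, so the intermediate becomes 2904.00 × 1633.50 — a scale of ×0.7857.
Applying the same ×0.7857: 1572.77 → 1235.74.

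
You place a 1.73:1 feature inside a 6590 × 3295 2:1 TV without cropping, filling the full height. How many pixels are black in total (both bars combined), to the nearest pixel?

That makes the image 5700.3500 px wide (3295 × 1.730).
Leftover width: 6590 − 5700.3500 = 889.6500 px.
Across the 3295-px span: 889.6500 × 3295 ≈ 2931397 px.

2931397 pixels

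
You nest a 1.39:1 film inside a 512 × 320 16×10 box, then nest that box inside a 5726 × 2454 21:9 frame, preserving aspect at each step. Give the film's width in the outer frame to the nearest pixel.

3411 px

Inside the 512×320 canvas the film is height-limited at 444.80 × 320.00.
Second fit — the 16×10 canvas into 5726×2454 spans the height: 3926.40 × 2454.00 (×7.6688 from 512×320).
Applying the same ×7.6688: 444.80 → 3411.06.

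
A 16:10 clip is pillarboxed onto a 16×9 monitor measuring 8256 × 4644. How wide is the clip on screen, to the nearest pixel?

7430 px

16:10 (1.600) < 16×9 (1.778), so the clip fills the height.
That makes the image 7430.40 px wide (4644 × 16/10).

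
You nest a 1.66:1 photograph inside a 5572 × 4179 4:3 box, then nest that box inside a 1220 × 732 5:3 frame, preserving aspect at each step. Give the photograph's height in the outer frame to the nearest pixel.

1.66:1 in 5572×4179: fills the width, so the photograph is 5572.00 × 3356.63.
4:3 in 1220×732: fills the height, so the intermediate becomes 976.00 × 732.00 — a scale of ×0.1752.
Applying the same ×0.1752: 3356.63 → 587.95.

588 px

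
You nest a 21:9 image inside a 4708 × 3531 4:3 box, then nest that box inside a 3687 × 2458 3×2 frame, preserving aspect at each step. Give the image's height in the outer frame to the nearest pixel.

1405 px

First fit — 21:9 into 4708×3531 spans the width: 4708.00 × 2017.71.
Second fit — the 4:3 canvas into 3687×2458 spans the height: 3277.33 × 2458.00 (×0.6961 from 4708×3531).
So the image's height is 2017.71 × 0.6961 ≈ 1404.57.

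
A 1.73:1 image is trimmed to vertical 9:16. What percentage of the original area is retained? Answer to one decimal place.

Going from 1.73:1 to vertical 9:16 means cutting width while keeping height.
Area ratio = (0.562)/(1.730) = 32.51% retained.

32.5%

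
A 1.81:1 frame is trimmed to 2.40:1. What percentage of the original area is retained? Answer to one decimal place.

Going from 1.81:1 to 2.40:1 means cutting height while keeping width.
(1.810)/(2.400) ≈ 0.754 of the area survives.

75.4%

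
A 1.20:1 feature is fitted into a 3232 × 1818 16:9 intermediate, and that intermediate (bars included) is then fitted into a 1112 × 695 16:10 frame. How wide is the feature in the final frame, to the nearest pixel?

751 px

1.20:1 in 3232×1818: fills the height, so the feature is 2181.60 × 1818.00.
Second fit — the 16:9 canvas into 1112×695 spans the width: 1112.00 × 625.50 (×0.3441 from 3232×1818).
Applying the same ×0.3441: 2181.60 → 750.60.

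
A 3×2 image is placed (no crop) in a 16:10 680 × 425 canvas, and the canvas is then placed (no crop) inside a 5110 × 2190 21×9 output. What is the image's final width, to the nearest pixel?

3285 px

3×2 in 680×425: fills the height, so the image is 637.50 × 425.00.
The 16:10 canvas is height-limited in 5110×2190, giving 3504.00 × 2190.00; scale factor 5.1529.
The image scales with it: width 637.50 × 5.1529 ≈ 3285.00.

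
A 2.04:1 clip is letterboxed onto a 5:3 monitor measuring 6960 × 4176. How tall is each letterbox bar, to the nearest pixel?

382 px

Since 2.040 > 1.667, the clip is width-limited.
That makes the image 3411.76 px tall (6960 / 2.040).
4176 − 3411.76 = 764.24 px of bars (382.12 each).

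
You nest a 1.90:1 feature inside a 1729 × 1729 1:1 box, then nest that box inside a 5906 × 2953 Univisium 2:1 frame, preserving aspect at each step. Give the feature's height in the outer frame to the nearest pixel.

1554 px

First fit — 1.90:1 into 1729×1729 spans the width: 1729.00 × 910.00.
The 1:1 canvas is height-limited in 5906×2953, giving 2953.00 × 2953.00; scale factor 1.7079.
So the feature's height is 910.00 × 1.7079 ≈ 1554.21.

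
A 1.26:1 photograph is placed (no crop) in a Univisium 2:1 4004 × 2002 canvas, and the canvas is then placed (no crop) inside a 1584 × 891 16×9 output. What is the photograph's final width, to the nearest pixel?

998 px

Inside the 4004×2002 canvas the photograph is height-limited at 2522.52 × 2002.00.
Univisium 2:1 in 1584×891: fills the width, so the intermediate becomes 1584.00 × 792.00 — a scale of ×0.3956.
So the photograph's width is 2522.52 × 0.3956 ≈ 997.92.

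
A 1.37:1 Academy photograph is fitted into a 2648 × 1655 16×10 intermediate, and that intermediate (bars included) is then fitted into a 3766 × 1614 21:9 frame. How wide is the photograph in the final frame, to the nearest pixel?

2211 px

1.37:1 Academy in 2648×1655: fills the height, so the photograph is 2267.35 × 1655.00.
Second fit — the 16×10 canvas into 3766×1614 spans the height: 2582.40 × 1614.00 (×0.9752 from 2648×1655).
The photograph scales with it: width 2267.35 × 0.9752 ≈ 2211.18.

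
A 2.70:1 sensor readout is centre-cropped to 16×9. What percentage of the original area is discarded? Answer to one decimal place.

The height stays; only width is cut (since 16×9 is narrower than 2.70:1).
(1.778)/(2.700) ≈ 0.658 of the area survives, leaving 34.16% discarded.

34.2%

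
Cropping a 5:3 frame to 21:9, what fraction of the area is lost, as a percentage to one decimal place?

28.6%

The width stays; only height is cut (since 21:9 is wider than 5:3).
Fraction kept = (1.667)/(2.333) ≈ 71.43%, so 28.57% is lost.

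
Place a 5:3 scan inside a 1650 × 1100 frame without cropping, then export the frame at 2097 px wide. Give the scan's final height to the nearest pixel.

In the 1650×1100 frame the scan fills the width: height = 1650 × 3/5 ≈ 990.00 px.
The frame scales by 2097/1650 = 1.2709; 990.00 × 1.2709 ≈ 1258.20 px.

1258 px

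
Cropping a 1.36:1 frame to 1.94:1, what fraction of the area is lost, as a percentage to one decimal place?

The width stays; only height is cut (since 1.94:1 is wider than 1.36:1).
(1.360)/(1.940) ≈ 0.701 of the area survives, leaving 29.90% discarded.

29.9%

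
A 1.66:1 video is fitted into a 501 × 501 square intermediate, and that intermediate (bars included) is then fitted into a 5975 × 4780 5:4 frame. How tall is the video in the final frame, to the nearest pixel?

1.66:1 in 501×501: fills the width, so the video is 501.00 × 301.81.
The square canvas is height-limited in 5975×4780, giving 4780.00 × 4780.00; scale factor 9.5409.
Applying the same ×9.5409: 301.81 → 2879.52.

2880 px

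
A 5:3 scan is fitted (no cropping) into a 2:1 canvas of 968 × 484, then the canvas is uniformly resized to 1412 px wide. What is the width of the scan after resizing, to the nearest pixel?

1177 px

Fitted into 968×484, the scan spans the height; its width is 484 × 5/3 ≈ 806.67 px.
Resizing to 1412 px wide multiplies everything by 1.4587: 806.67 → 1176.67 px.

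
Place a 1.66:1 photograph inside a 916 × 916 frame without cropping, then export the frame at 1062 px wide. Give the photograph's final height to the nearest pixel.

640 px

At 916×916 the photograph is width-limited, so height = 916 / 1.660 ≈ 551.81 px.
The frame scales by 1062/916 = 1.1594; 551.81 × 1.1594 ≈ 639.76 px.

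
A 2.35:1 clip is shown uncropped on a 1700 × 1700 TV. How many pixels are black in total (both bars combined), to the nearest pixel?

1660213 pixels

2.35:1 (2.350) > 1:1 (1.000), so the clip fills the width.
That makes the image 723.4043 px tall (1700 / 2.350).
Leftover height: 1700 − 723.4043 = 976.5957 px.
That's 976.5957 × 1700 ≈ 1660213 black pixels.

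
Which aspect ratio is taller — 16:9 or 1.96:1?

16:9 = 1.778 and 1.96; 1.96 > 1.778. The smaller width-to-height ratio is the taller frame.

16:9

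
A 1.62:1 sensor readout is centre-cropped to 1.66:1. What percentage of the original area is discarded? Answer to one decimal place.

Going from 1.62:1 to 1.66:1 means cutting height while keeping width.
Area ratio = (1.620)/(1.660) = 97.59%; the remaining 2.41% is cropped out.

2.4%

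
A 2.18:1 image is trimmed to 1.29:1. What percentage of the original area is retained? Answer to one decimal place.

59.2%

The height stays; only width is cut (since 1.29:1 is narrower than 2.18:1).
(1.290)/(2.180) ≈ 0.592 of the area survives.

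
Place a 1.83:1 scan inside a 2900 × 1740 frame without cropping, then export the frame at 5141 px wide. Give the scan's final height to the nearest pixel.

Fitted into 2900×1740, the scan spans the width; its height is 2900 / 1.830 ≈ 1584.70 px.
Scaling 2900 → 5141 is ×1.7728, so the height becomes 1584.70 × 1.7728 ≈ 2809.29 px.

2809 px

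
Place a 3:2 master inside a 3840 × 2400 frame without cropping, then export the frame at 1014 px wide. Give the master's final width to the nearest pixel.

At 3840×2400 the master is height-limited, so width = 2400 × 3/2 ≈ 3600.00 px.
The frame scales by 1014/3840 = 0.2641; 3600.00 × 0.2641 ≈ 950.62 px.

951 px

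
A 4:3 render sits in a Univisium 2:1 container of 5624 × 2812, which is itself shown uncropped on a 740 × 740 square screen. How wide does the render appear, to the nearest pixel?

493 px

First fit — 4:3 into 5624×2812 spans the height: 3749.33 × 2812.00.
Univisium 2:1 in 740×740: fills the width, so the intermediate becomes 740.00 × 370.00 — a scale of ×0.1316.
Applying the same ×0.1316: 3749.33 → 493.33.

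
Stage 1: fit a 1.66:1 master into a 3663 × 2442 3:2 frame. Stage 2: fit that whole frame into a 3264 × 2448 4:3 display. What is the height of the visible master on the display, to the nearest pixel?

1966 px

Inside the 3663×2442 canvas the master is width-limited at 3663.00 × 2206.63.
Second fit — the 3:2 canvas into 3264×2448 spans the width: 3264.00 × 2176.00 (×0.8911 from 3663×2442).
Applying the same ×0.8911: 2206.63 → 1966.27.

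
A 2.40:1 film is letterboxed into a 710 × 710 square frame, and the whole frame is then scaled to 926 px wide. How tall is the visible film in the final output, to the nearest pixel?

At 710×710 the film is width-limited, so height = 710 / 2.400 ≈ 295.83 px.
Resizing to 926 px wide multiplies everything by 1.3042: 295.83 → 385.83 px.

386 px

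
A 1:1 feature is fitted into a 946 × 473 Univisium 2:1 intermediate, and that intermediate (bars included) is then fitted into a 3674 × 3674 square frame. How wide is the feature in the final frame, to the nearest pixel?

First fit — 1:1 into 946×473 spans the height: 473.00 × 473.00.
Univisium 2:1 in 3674×3674: fills the width, so the intermediate becomes 3674.00 × 1837.00 — a scale of ×3.8837.
Applying the same ×3.8837: 473.00 → 1837.00.

1837 px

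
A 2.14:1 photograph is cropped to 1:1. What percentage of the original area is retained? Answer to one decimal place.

The height stays; only width is cut (since 1:1 is narrower than 2.14:1).
Area ratio = (1.000)/(2.140) = 46.73% retained.

46.7%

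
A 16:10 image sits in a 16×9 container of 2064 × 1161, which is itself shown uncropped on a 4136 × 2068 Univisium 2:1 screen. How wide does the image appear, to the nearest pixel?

3309 px

16:10 in 2064×1161: fills the height, so the image is 1857.60 × 1161.00.
The 16×9 canvas is height-limited in 4136×2068, giving 3676.44 × 2068.00; scale factor 1.7812.
So the image's width is 1857.60 × 1.7812 ≈ 3308.80.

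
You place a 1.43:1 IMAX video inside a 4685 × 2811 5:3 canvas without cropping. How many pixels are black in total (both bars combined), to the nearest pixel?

1.43:1 IMAX is narrower than 5:3, so it spans the full height.
The video is 2811 × 1.430 ≈ 4019.7300 px wide.
Leftover width: 4685 − 4019.7300 = 665.2700 px.
That's 665.2700 × 2811 ≈ 1870074 black pixels.

1870074 pixels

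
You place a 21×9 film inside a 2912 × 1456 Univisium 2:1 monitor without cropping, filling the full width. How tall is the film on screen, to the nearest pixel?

1248 px

Content height = 2912 × 9/21 ≈ 1248.00 px.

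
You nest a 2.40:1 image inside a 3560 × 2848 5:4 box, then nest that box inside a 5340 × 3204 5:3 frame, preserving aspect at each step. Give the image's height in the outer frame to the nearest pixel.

2.40:1 in 3560×2848: fills the width, so the image is 3560.00 × 1483.33.
Second fit — the 5:4 canvas into 5340×3204 spans the height: 4005.00 × 3204.00 (×1.1250 from 3560×2848).
Applying the same ×1.1250: 1483.33 → 1668.75.

1669 px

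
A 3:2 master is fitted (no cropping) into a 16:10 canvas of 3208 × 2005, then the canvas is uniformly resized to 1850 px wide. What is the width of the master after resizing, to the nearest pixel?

1734 px

Fitted into 3208×2005, the master spans the height; its width is 2005 × 3/2 ≈ 3007.50 px.
Scaling 3208 → 1850 is ×0.5767, so the width becomes 3007.50 × 0.5767 ≈ 1734.38 px.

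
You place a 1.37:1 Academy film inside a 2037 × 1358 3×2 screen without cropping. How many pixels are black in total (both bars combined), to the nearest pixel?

Since 1.370 < 1.500, the film is height-limited.
Content width = 1358 × 1.370 ≈ 1860.4600 px.
Black = 2037 − 1860.4600 = 176.5400 px.
Bar area = 176.5400 × 1358 ≈ 239741 px.

239741 pixels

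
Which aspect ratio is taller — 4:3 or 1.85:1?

4:3 = 1.333 and 1.85; 1.85 > 1.333. The smaller width-to-height ratio is the taller frame.

4:3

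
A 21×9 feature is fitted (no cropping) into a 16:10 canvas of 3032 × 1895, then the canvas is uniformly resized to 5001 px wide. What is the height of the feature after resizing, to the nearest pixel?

2143 px

In the 3032×1895 frame the feature fills the width: height = 3032 × 9/21 ≈ 1299.43 px.
Resizing to 5001 px wide multiplies everything by 1.6494: 1299.43 → 2143.29 px.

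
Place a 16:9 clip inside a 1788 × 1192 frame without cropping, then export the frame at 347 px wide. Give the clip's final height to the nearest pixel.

At 1788×1192 the clip is width-limited, so height = 1788 × 9/16 ≈ 1005.75 px.
Resizing to 347 px wide multiplies everything by 0.1941: 1005.75 → 195.19 px.

195 px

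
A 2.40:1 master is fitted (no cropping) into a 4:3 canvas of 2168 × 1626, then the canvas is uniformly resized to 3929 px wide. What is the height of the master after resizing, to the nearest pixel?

1637 px

At 2168×1626 the master is width-limited, so height = 2168 / 2.400 ≈ 903.33 px.
Scaling 2168 → 3929 is ×1.8123, so the height becomes 903.33 × 1.8123 ≈ 1637.08 px.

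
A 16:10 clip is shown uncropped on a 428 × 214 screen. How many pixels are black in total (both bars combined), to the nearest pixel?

16:10 is narrower than Univisium 2:1, so it spans the full height.
The clip is 214 × 16/10 ≈ 342.4000 px wide.
428 − 342.4000 = 85.6000 px of bars.
That's 85.6000 × 214 ≈ 18318 black pixels.

18318 pixels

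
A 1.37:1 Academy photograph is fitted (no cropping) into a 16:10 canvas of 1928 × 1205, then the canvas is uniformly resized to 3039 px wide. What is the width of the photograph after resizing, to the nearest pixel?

2602 px

In the 1928×1205 frame the photograph fills the height: width = 1205 × 1.370 ≈ 1650.85 px.
Resizing to 3039 px wide multiplies everything by 1.5762: 1650.85 → 2602.14 px.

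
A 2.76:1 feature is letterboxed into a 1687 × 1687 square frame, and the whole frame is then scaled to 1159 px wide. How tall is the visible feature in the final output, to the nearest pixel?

420 px

Fitted into 1687×1687, the feature spans the width; its height is 1687 / 2.760 ≈ 611.23 px.
Scaling 1687 → 1159 is ×0.6870, so the height becomes 611.23 × 0.6870 ≈ 419.93 px.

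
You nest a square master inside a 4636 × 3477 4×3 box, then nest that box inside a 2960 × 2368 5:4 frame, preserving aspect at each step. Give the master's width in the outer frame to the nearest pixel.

2220 px

First fit — square into 4636×3477 spans the height: 3477.00 × 3477.00.
The 4×3 canvas is width-limited in 2960×2368, giving 2960.00 × 2220.00; scale factor 0.6385.
Applying the same ×0.6385: 3477.00 → 2220.00.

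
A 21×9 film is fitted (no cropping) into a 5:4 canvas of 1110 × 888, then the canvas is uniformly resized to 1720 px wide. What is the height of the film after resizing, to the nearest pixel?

At 1110×888 the film is width-limited, so height = 1110 × 9/21 ≈ 475.71 px.
Resizing to 1720 px wide multiplies everything by 1.5495: 475.71 → 737.14 px.

737 px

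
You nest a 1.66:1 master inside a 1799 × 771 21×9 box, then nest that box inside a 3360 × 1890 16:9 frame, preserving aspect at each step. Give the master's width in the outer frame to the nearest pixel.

2390 px

1.66:1 in 1799×771: fills the height, so the master is 1279.86 × 771.00.
Second fit — the 21×9 canvas into 3360×1890 spans the width: 3360.00 × 1440.00 (×1.8677 from 1799×771).
Applying the same ×1.8677: 1279.86 → 2390.40.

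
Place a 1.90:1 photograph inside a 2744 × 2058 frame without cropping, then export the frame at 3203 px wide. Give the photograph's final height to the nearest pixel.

At 2744×2058 the photograph is width-limited, so height = 2744 / 1.900 ≈ 1444.21 px.
The frame scales by 3203/2744 = 1.1673; 1444.21 × 1.1673 ≈ 1685.79 px.

1686 px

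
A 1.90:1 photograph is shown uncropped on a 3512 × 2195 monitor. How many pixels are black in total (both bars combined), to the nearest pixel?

1.90:1 is wider than 16:10, so it spans the full width.
That makes the image 1848.4211 px tall (3512 / 1.900).
Leftover height: 2195 − 1848.4211 = 346.5789 px.
Bar area = 346.5789 × 3512 ≈ 1217185 px.

1217185 pixels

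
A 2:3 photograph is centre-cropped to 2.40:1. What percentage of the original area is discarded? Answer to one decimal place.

Going from 2:3 to 2.40:1 means cutting height while keeping width.
Fraction kept = (0.667)/(2.400) ≈ 27.78%, so 72.22% is lost.

72.2%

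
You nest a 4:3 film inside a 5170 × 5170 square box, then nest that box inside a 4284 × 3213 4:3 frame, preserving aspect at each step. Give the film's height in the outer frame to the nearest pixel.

Inside the 5170×5170 canvas the film is width-limited at 5170.00 × 3877.50.
square in 4284×3213: fills the height, so the intermediate becomes 3213.00 × 3213.00 — a scale of ×0.6215.
The film scales with it: height 3877.50 × 0.6215 ≈ 2409.75.

2410 px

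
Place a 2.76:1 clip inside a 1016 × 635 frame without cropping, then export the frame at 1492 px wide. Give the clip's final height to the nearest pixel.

541 px

Fitted into 1016×635, the clip spans the width; its height is 1016 / 2.760 ≈ 368.12 px.
Scaling 1016 → 1492 is ×1.4685, so the height becomes 368.12 × 1.4685 ≈ 540.58 px.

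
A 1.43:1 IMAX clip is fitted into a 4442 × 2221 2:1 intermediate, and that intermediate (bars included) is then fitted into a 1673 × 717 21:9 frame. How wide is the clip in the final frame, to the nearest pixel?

Inside the 4442×2221 canvas the clip is height-limited at 3176.03 × 2221.00.
2:1 in 1673×717: fills the height, so the intermediate becomes 1434.00 × 717.00 — a scale of ×0.3228.
The clip scales with it: width 3176.03 × 0.3228 ≈ 1025.31.

1025 px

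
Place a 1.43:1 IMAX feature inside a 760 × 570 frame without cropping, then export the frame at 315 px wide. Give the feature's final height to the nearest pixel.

In the 760×570 frame the feature fills the width: height = 760 / 1.430 ≈ 531.47 px.
Resizing to 315 px wide multiplies everything by 0.4145: 531.47 → 220.28 px.

220 px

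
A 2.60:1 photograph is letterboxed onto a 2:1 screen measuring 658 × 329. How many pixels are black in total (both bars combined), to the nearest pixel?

Since 2.600 > 2.000, the photograph is width-limited.
The photograph is 658 / 2.600 ≈ 253.0769 px tall.
Leftover height: 329 − 253.0769 = 75.9231 px.
Across the 658-px span: 75.9231 × 658 ≈ 49957 px.

49957 pixels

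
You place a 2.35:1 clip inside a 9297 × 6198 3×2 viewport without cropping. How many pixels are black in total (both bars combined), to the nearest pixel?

2.35:1 is wider than 3×2, so it spans the full width.
Content height = 9297 / 2.350 ≈ 3956.1702 px.
6198 − 3956.1702 = 2241.8298 px of bars.
That's 2241.8298 × 9297 ≈ 20842292 black pixels.

20842292 pixels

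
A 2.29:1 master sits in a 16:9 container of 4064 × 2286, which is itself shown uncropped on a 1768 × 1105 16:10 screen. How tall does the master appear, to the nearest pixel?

Inside the 4064×2286 canvas the master is width-limited at 4064.00 × 1774.67.
Second fit — the 16:9 canvas into 1768×1105 spans the width: 1768.00 × 994.50 (×0.4350 from 4064×2286).
Applying the same ×0.4350: 1774.67 → 772.05.

772 px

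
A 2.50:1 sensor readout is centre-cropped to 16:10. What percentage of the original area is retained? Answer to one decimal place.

64.0%

16:10 is narrower than 2.50:1, so the crop keeps the full height and trims the width.
Area ratio = (1.600)/(2.500) = 64.00% retained.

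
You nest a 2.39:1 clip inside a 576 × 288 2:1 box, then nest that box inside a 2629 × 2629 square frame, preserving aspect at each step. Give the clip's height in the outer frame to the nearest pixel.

Inside the 576×288 canvas the clip is width-limited at 576.00 × 241.00.
2:1 in 2629×2629: fills the width, so the intermediate becomes 2629.00 × 1314.50 — a scale of ×4.5642.
Applying the same ×4.5642: 241.00 → 1100.00.

1100 px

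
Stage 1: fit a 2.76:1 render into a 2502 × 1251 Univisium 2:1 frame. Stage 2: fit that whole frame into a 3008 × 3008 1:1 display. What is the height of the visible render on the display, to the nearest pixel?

2.76:1 in 2502×1251: fills the width, so the render is 2502.00 × 906.52.
Univisium 2:1 in 3008×3008: fills the width, so the intermediate becomes 3008.00 × 1504.00 — a scale of ×1.2022.
So the render's height is 906.52 × 1.2022 ≈ 1089.86.

1090 px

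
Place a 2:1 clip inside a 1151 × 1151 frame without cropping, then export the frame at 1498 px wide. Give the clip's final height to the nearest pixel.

In the 1151×1151 frame the clip fills the width: height = 1151 × 1/2 ≈ 575.50 px.
The frame scales by 1498/1151 = 1.3015; 575.50 × 1.3015 ≈ 749.00 px.

749 px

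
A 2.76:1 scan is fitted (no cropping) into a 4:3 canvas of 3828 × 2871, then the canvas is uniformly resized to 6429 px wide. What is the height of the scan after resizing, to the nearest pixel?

2329 px

At 3828×2871 the scan is width-limited, so height = 3828 / 2.760 ≈ 1386.96 px.
The frame scales by 6429/3828 = 1.6795; 1386.96 × 1.6795 ≈ 2329.35 px.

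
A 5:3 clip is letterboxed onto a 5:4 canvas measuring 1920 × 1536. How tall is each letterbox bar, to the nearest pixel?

Since 1.667 > 1.250, the clip is width-limited.
Content height = 1920 × 3/5 ≈ 1152.00 px.
Leftover height: 1536 − 1152.00 = 384.00 px → 192.00 each side.

192 px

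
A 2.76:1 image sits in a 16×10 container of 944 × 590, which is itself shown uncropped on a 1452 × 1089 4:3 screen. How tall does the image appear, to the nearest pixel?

Inside the 944×590 canvas the image is width-limited at 944.00 × 342.03.
The 16×10 canvas is width-limited in 1452×1089, giving 1452.00 × 907.50; scale factor 1.5381.
The image scales with it: height 342.03 × 1.5381 ≈ 526.09.

526 px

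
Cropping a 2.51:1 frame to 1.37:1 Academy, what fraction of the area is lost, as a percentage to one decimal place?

1.37:1 Academy is narrower than 2.51:1, so the crop keeps the full height and trims the width.
(1.370)/(2.510) ≈ 0.546 of the area survives, leaving 45.42% discarded.

45.4%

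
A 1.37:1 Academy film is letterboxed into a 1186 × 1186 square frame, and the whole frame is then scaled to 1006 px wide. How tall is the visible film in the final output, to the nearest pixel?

At 1186×1186 the film is width-limited, so height = 1186 / 1.370 ≈ 865.69 px.
The frame scales by 1006/1186 = 0.8482; 865.69 × 0.8482 ≈ 734.31 px.

734 px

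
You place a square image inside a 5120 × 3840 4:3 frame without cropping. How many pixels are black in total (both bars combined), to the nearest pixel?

Since 1.000 < 1.333, the image is height-limited.
That makes the image 3840.0000 px wide (3840 × 1/1).
5120 − 3840.0000 = 1280.0000 px of bars.
That's 1280.0000 × 3840 ≈ 4915200 black pixels.

4915200 pixels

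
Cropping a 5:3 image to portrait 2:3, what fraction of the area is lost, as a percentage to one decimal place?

60.0%

The height stays; only width is cut (since portrait 2:3 is narrower than 5:3).
(0.667)/(1.667) ≈ 0.400 of the area survives, leaving 60.00% discarded.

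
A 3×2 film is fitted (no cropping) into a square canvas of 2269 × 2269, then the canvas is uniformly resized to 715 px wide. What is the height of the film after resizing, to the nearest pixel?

In the 2269×2269 frame the film fills the width: height = 2269 × 2/3 ≈ 1512.67 px.
The frame scales by 715/2269 = 0.3151; 1512.67 × 0.3151 ≈ 476.67 px.

477 px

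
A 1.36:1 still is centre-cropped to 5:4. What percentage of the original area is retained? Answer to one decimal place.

5:4 is narrower than 1.36:1, so the crop keeps the full height and trims the width.
Fraction kept = (1.250)/(1.360) ≈ 91.91%.

91.9%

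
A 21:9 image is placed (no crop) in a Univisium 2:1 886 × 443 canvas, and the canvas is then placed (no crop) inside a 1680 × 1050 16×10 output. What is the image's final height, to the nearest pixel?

720 px

Inside the 886×443 canvas the image is width-limited at 886.00 × 379.71.
Univisium 2:1 in 1680×1050: fills the width, so the intermediate becomes 1680.00 × 840.00 — a scale of ×1.8962.
Applying the same ×1.8962: 379.71 → 720.00.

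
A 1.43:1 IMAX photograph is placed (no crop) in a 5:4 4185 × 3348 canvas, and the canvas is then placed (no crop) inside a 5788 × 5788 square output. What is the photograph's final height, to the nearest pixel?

Inside the 4185×3348 canvas the photograph is width-limited at 4185.00 × 2926.57.
Second fit — the 5:4 canvas into 5788×5788 spans the width: 5788.00 × 4630.40 (×1.3830 from 4185×3348).
So the photograph's height is 2926.57 × 1.3830 ≈ 4047.55.

4048 px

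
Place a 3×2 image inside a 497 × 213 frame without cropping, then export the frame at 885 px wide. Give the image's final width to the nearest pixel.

Fitted into 497×213, the image spans the height; its width is 213 × 3/2 ≈ 319.50 px.
Resizing to 885 px wide multiplies everything by 1.7807: 319.50 → 568.93 px.

569 px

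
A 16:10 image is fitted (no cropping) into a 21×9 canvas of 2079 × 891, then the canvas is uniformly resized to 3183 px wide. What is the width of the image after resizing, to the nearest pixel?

In the 2079×891 frame the image fills the height: width = 891 × 16/10 ≈ 1425.60 px.
Resizing to 3183 px wide multiplies everything by 1.5310: 1425.60 → 2182.63 px.

2183 px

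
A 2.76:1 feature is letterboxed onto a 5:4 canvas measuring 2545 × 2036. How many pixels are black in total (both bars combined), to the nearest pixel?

2.76:1 (2.760) > 5:4 (1.250), so the feature fills the width.
Content height = 2545 / 2.760 ≈ 922.1014 px.
Leftover height: 2036 − 922.1014 = 1113.8986 px.
That's 1113.8986 × 2545 ≈ 2834872 black pixels.

2834872 pixels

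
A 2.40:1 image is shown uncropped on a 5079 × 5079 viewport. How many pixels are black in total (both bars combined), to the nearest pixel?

Since 2.400 > 1.000, the image is width-limited.
Content height = 5079 / 2.400 ≈ 2116.2500 px.
5079 − 2116.2500 = 2962.7500 px of bars.
Bar area = 2962.7500 × 5079 ≈ 15047807 px.

15047807 pixels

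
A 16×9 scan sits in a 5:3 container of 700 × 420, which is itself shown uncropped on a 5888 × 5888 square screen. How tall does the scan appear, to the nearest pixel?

Inside the 700×420 canvas the scan is width-limited at 700.00 × 393.75.
5:3 in 5888×5888: fills the width, so the intermediate becomes 5888.00 × 3532.80 — a scale of ×8.4114.
Applying the same ×8.4114: 393.75 → 3312.00.

3312 px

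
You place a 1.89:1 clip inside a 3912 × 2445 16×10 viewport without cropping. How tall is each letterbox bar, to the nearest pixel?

1.89:1 (1.890) > 16×10 (1.600), so the clip fills the width.
Content height = 3912 / 1.890 ≈ 2069.84 px.
2445 − 2069.84 = 375.16 px of bars (187.58 each).

188 px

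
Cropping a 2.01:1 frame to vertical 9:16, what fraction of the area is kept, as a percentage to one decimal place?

vertical 9:16 is narrower than 2.01:1, so the crop keeps the full height and trims the width.
(0.562)/(2.010) ≈ 0.280 of the area survives.

28.0%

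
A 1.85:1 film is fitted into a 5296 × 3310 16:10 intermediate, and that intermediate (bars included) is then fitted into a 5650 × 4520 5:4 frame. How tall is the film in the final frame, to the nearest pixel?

3054 px

Inside the 5296×3310 canvas the film is width-limited at 5296.00 × 2862.70.
Second fit — the 16:10 canvas into 5650×4520 spans the width: 5650.00 × 3531.25 (×1.0668 from 5296×3310).
Applying the same ×1.0668: 2862.70 → 3054.05.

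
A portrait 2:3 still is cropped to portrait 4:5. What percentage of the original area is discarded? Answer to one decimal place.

The width stays; only height is cut (since portrait 4:5 is wider than portrait 2:3).
Area ratio = (0.667)/(0.800) = 83.33%; the remaining 16.67% is cropped out.

16.7%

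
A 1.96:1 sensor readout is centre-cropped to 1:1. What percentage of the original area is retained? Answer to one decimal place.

51.0%

1:1 is narrower than 1.96:1, so the crop keeps the full height and trims the width.
Fraction kept = (1.000)/(1.960) ≈ 51.02%.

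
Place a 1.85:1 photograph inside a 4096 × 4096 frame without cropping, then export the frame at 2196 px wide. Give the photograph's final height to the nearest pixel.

At 4096×4096 the photograph is width-limited, so height = 4096 / 1.850 ≈ 2214.05 px.
The frame scales by 2196/4096 = 0.5361; 2214.05 × 0.5361 ≈ 1187.03 px.

1187 px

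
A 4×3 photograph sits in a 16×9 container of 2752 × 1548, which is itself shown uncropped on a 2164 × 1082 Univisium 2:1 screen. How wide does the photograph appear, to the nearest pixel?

1443 px

4×3 in 2752×1548: fills the height, so the photograph is 2064.00 × 1548.00.
Second fit — the 16×9 canvas into 2164×1082 spans the height: 1923.56 × 1082.00 (×0.6990 from 2752×1548).
The photograph scales with it: width 2064.00 × 0.6990 ≈ 1442.67.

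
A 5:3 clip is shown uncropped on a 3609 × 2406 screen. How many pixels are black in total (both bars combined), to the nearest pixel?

868325 pixels

Since 1.667 > 1.500, the clip is width-limited.
That makes the image 2165.4000 px tall (3609 × 3/5).
Leftover height: 2406 − 2165.4000 = 240.6000 px.
Across the 3609-px span: 240.6000 × 3609 ≈ 868325 px.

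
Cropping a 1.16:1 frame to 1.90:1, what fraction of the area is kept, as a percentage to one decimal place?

61.1%

Going from 1.16:1 to 1.90:1 means cutting height while keeping width.
(1.160)/(1.900) ≈ 0.611 of the area survives.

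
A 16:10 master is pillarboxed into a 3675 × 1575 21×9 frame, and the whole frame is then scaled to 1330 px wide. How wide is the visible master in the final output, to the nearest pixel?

912 px

Fitted into 3675×1575, the master spans the height; its width is 1575 × 16/10 ≈ 2520.00 px.
Resizing to 1330 px wide multiplies everything by 0.3619: 2520.00 → 912.00 px.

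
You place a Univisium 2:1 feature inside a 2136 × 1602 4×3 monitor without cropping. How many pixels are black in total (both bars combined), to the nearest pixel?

Univisium 2:1 is wider than 4×3, so it spans the full width.
Content height = 2136 × 1/2 ≈ 1068.0000 px.
Black = 1602 − 1068.0000 = 534.0000 px.
Across the 2136-px span: 534.0000 × 2136 ≈ 1140624 px.

1140624 pixels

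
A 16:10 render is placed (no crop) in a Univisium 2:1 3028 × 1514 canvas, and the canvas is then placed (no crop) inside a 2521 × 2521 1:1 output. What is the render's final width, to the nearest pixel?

16:10 in 3028×1514: fills the height, so the render is 2422.40 × 1514.00.
Second fit — the Univisium 2:1 canvas into 2521×2521 spans the width: 2521.00 × 1260.50 (×0.8326 from 3028×1514).
So the render's width is 2422.40 × 0.8326 ≈ 2016.80.

2017 px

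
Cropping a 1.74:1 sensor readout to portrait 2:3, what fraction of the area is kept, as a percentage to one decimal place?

portrait 2:3 is narrower than 1.74:1, so the crop keeps the full height and trims the width.
(0.667)/(1.740) ≈ 0.383 of the area survives.

38.3%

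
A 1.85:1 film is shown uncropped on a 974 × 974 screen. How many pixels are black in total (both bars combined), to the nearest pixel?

435878 pixels

Since 1.850 > 1.000, the film is width-limited.
That makes the image 526.4865 px tall (974 / 1.850).
974 − 526.4865 = 447.5135 px of bars.
That's 447.5135 × 974 ≈ 435878 black pixels.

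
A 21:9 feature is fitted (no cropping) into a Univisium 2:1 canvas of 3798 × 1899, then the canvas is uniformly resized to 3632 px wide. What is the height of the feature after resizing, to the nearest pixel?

Fitted into 3798×1899, the feature spans the width; its height is 3798 × 9/21 ≈ 1627.71 px.
Scaling 3798 → 3632 is ×0.9563, so the height becomes 1627.71 × 0.9563 ≈ 1556.57 px.

1557 px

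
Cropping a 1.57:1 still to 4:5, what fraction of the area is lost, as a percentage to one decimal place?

49.0%

The height stays; only width is cut (since 4:5 is narrower than 1.57:1).
(0.800)/(1.570) ≈ 0.510 of the area survives, leaving 49.04% discarded.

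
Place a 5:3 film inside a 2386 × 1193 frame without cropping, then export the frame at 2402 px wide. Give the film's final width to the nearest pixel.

2002 px

At 2386×1193 the film is height-limited, so width = 1193 × 5/3 ≈ 1988.33 px.
Resizing to 2402 px wide multiplies everything by 1.0067: 1988.33 → 2001.67 px.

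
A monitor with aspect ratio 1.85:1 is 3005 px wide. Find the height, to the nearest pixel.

1624 px

3005 / 1.850 = 1624.32.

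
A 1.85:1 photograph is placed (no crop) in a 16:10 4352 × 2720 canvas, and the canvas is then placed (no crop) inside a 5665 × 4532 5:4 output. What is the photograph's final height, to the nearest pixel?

3062 px

Inside the 4352×2720 canvas the photograph is width-limited at 4352.00 × 2352.43.
The 16:10 canvas is width-limited in 5665×4532, giving 5665.00 × 3540.62; scale factor 1.3017.
So the photograph's height is 2352.43 × 1.3017 ≈ 3062.16.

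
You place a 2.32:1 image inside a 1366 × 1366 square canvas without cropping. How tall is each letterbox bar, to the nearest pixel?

Since 2.320 > 1.000, the image is width-limited.
The image is 1366 / 2.320 ≈ 588.79 px tall.
Black = 1366 − 588.79 = 777.21 px, or 388.60 per bar.

389 px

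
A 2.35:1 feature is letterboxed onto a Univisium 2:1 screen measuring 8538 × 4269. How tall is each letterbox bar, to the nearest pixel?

318 px

2.35:1 is wider than Univisium 2:1, so it spans the full width.
The feature is 8538 / 2.350 ≈ 3633.19 px tall.
Leftover height: 4269 − 3633.19 = 635.81 px → 317.90 each side.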